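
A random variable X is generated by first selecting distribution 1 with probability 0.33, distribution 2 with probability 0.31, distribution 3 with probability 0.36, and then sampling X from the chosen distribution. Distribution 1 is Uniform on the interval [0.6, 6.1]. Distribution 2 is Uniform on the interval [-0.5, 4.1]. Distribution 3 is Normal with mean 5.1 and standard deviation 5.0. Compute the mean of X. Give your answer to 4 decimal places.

Component means — 1: 3.35; 2: 1.8; 3: 5.1.
E[X] = 0.33·3.35 + 0.31·1.8 + 0.36·5.1 = 3.4995.

3.4995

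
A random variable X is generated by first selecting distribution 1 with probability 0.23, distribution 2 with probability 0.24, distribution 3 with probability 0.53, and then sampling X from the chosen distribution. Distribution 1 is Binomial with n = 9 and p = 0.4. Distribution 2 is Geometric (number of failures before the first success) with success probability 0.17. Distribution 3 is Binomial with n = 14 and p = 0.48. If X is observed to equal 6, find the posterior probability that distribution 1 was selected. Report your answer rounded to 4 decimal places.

0.1271

Likelihoods P(X=6 | ·): 1: 0.0743178; 2: 0.0555799; 3: 0.196349.
Posterior ∝ prior × likelihood. Numerator for 1: 0.23·0.0743178 = 0.0170931.
Normalizing constant: 0.23·0.0743178 + 0.24·0.0555799 + 0.53·0.196349 = 0.134497.
P(1 | observation) = 0.0170931 / 0.134497 = 0.127089.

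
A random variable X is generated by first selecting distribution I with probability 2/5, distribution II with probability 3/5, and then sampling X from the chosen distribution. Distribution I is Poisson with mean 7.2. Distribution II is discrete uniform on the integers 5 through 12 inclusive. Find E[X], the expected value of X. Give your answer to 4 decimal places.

7.9800

Component means — I: 7.2; II: 8.5.
E[X] = 0.4·7.2 + 0.6·8.5 = 7.98.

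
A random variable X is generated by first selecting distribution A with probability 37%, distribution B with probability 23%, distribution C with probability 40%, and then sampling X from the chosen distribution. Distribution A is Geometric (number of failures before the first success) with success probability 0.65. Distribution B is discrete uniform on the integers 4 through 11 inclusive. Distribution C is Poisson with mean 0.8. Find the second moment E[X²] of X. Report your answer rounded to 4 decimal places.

For each component E[X²] = Var + (mean)², giving A: 1.11834; B: 61.5; C: 1.44.
Overall E[X²] = 0.37·1.11834 + 0.23·61.5 + 0.4·1.44 = 15.1348.

15.1348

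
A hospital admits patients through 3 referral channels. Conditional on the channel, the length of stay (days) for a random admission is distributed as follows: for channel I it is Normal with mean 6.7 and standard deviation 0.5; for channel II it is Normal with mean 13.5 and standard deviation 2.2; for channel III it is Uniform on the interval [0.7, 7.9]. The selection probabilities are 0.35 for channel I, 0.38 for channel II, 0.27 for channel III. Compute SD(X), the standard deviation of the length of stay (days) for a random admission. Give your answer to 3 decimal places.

4.298

Per component, I: μ=6.7, E[X²]=45.14; II: μ=13.5, E[X²]=187.09; III: μ=4.3, E[X²]=22.81.
E[X] = 0.35·6.7 + 0.38·13.5 + 0.27·4.3 = 8.636.
E[X²] = 0.35·45.14 + 0.38·187.09 + 0.27·22.81 = 93.0519.
Var(X) = E[X²] − (E[X])² = 93.0519 − 74.5805 = 18.4714.
SD(X) = √18.4714 = 4.29784.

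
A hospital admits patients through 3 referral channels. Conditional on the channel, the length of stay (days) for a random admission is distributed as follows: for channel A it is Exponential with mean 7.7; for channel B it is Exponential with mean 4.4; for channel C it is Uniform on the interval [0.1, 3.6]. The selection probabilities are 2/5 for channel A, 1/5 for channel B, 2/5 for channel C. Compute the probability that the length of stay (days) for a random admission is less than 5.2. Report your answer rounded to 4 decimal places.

Conditional on each channel, P(X < 5.2): A: 0.491009; B: 0.693279; C: 1.
By total probability, P(X < 5.2) = 0.4·0.491009 + 0.2·0.693279 + 0.4·1 = 0.735059.

0.7351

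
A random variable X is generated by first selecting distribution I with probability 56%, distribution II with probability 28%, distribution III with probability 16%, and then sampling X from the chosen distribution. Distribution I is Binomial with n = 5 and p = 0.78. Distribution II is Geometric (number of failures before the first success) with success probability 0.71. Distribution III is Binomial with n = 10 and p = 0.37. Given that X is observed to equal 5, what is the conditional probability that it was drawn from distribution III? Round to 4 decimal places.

Likelihoods P(X=5 | ·): I: 0.288717; II: 0.00145629; III: 0.173425.
Posterior ∝ prior × likelihood. Numerator for III: 0.16·0.173425 = 0.027748.
Normalizing constant: 0.56·0.288717 + 0.28·0.00145629 + 0.16·0.173425 = 0.189838.
P(III | observation) = 0.027748 / 0.189838 = 0.146167.

0.1462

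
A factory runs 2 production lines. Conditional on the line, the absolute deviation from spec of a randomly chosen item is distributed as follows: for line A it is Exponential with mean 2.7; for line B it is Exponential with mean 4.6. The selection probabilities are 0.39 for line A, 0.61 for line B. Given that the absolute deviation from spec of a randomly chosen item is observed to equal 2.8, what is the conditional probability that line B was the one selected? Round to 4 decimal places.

Likelihoods f(2.8 | ·): A: 0.131298; B: 0.118274.
Posterior ∝ prior × likelihood. Numerator for B: 0.61·0.118274 = 0.0721471.
Normalizing constant: 0.39·0.131298 + 0.61·0.118274 = 0.123353.
P(B | observation) = 0.0721471 / 0.123353 = 0.584882.

0.5849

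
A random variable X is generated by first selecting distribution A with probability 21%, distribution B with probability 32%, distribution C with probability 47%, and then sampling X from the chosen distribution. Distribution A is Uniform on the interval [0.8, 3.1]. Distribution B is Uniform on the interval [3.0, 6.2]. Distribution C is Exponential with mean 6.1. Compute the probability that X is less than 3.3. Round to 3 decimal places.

Conditional on each component, P(X < 3.3): A: 1; B: 0.09375; C: 0.417825.
By total probability, P(X < 3.3) = 0.21·1 + 0.32·0.09375 + 0.47·0.417825 = 0.436378.

0.436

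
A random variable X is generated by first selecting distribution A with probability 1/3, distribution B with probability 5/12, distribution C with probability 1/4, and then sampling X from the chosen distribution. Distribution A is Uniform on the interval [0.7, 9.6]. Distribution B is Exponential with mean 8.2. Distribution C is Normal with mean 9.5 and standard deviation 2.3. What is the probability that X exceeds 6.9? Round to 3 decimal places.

Conditional on each component, P(X > 6.9): A: 0.303371; B: 0.431079; C: 0.870853.
By total probability, P(X > 6.9) = 0.333333·0.303371 + 0.416667·0.431079 + 0.25·0.870853 = 0.498453.

0.498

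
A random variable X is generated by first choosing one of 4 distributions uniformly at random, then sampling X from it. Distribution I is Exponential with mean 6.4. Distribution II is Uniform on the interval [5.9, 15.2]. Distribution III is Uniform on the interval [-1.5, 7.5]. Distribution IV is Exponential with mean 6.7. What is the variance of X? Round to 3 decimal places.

Per component, I: μ=6.4, E[X²]=81.92; II: μ=10.55, E[X²]=118.51; III: μ=3, E[X²]=15.75; IV: μ=6.7, E[X²]=89.78.
E[X] = 0.25·6.4 + 0.25·10.55 + 0.25·3 + 0.25·6.7 = 6.6625.
E[X²] = 0.25·81.92 + 0.25·118.51 + 0.25·15.75 + 0.25·89.78 = 76.49.
Var(X) = E[X²] − (E[X])² = 76.49 − 44.3889 = 32.1011.

32.101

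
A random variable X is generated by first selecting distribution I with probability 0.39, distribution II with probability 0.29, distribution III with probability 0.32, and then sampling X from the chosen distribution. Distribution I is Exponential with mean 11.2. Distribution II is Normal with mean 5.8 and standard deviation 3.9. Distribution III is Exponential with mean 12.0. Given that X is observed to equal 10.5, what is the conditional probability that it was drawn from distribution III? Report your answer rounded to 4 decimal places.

0.2843

Likelihoods f(10.5 | ·): I: 0.0349648; II: 0.0494852; III: 0.0347385.
Posterior ∝ prior × likelihood. Numerator for III: 0.32·0.0347385 = 0.0111163.
Normalizing constant: 0.39·0.0349648 + 0.29·0.0494852 + 0.32·0.0347385 = 0.0391033.
P(III | observation) = 0.0111163 / 0.0391033 = 0.284281.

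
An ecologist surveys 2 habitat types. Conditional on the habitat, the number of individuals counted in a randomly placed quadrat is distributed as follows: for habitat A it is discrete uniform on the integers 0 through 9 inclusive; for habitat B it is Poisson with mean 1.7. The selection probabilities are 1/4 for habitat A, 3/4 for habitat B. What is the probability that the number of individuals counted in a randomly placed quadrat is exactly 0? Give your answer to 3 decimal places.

0.162

Conditional on each habitat, P(X = 0): A: 0.1; B: 0.182684.
By total probability, P(X = 0) = 0.25·0.1 + 0.75·0.182684 = 0.162013.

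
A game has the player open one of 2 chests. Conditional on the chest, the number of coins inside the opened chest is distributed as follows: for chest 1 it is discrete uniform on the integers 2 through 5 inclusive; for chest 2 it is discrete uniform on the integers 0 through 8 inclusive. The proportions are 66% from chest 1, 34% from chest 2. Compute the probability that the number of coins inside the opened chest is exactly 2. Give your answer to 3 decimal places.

0.203

Conditional on each chest, P(X = 2): 1: 0.25; 2: 0.111111.
By total probability, P(X = 2) = 0.66·0.25 + 0.34·0.111111 = 0.202778.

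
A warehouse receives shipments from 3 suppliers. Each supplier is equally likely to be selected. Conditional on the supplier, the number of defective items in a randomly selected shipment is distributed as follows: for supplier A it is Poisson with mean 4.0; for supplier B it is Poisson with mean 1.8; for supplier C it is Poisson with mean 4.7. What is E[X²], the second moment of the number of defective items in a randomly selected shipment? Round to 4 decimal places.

For each component E[X²] = Var + (mean)², giving A: 20; B: 5.04; C: 26.79.
Overall E[X²] = 0.333333·20 + 0.333333·5.04 + 0.333333·26.79 = 17.2767.

17.2767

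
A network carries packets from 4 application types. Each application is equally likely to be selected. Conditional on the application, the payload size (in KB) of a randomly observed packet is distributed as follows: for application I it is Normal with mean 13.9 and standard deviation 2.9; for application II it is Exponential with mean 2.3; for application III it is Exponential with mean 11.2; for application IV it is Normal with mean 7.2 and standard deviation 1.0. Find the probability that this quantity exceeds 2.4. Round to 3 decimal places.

Conditional on each application, P(X > 2.4): I: 0.999963; II: 0.352227; III: 0.807118; IV: 0.999999.
By total probability, P(X > 2.4) = 0.25·0.999963 + 0.25·0.352227 + 0.25·0.807118 + 0.25·0.999999 = 0.789827.

0.790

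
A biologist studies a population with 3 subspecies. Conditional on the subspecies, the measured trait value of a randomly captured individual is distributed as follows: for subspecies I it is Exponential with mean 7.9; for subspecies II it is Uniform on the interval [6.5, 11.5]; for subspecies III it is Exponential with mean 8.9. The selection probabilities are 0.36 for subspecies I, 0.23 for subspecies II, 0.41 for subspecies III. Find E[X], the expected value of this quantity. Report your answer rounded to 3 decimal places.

8.563

Component means — I: 7.9; II: 9; III: 8.9.
E[X] = 0.36·7.9 + 0.23·9 + 0.41·8.9 = 8.563.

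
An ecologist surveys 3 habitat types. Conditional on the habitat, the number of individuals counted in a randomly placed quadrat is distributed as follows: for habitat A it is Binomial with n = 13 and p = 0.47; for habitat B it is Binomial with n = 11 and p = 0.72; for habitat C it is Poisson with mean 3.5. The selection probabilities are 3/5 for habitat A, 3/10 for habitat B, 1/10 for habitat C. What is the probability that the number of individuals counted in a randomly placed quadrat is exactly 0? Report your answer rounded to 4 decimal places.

0.0032

Conditional on each habitat, P(X = 0): A: 0.000260367; B: 8.29351e-07; C: 0.0301974.
By total probability, P(X = 0) = 0.6·0.000260367 + 0.3·8.29351e-07 + 0.1·0.0301974 = 0.00317621.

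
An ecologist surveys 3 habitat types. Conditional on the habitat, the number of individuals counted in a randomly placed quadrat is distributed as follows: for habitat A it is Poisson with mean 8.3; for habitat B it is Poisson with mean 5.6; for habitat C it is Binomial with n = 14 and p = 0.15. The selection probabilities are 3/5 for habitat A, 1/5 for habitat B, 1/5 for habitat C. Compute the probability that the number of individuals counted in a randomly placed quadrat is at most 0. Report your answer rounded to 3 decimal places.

0.021

Conditional on each habitat, P(X ≤ 0): A: 0.000248517; B: 0.00369786; C: 0.10277.
By total probability, P(X ≤ 0) = 0.6·0.000248517 + 0.2·0.00369786 + 0.2·0.10277 = 0.0214426.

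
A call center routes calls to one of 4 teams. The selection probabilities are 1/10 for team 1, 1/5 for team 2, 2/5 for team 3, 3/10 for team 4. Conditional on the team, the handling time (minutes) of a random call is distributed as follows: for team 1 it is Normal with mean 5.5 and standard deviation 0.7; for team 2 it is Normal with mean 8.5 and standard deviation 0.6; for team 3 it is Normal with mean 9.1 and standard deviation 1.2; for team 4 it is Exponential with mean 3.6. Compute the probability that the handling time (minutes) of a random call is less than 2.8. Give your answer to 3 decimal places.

Conditional on each team, P(X < 2.8): 1: 5.73601e-05; 2: 0; 3: 7.60496e-08; 4: 0.540574.
By total probability, P(X < 2.8) = 0.1·5.73601e-05 + 0.2·0 + 0.4·7.60496e-08 + 0.3·0.540574 = 0.162178.

0.162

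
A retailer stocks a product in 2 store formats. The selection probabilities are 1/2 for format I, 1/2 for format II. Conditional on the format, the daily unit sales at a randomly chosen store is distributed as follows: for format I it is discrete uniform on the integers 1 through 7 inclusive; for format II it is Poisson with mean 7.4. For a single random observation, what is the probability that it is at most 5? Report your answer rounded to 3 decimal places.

0.483

Conditional on each format, P(X ≤ 5): I: 0.714286; II: 0.252557.
By total probability, P(X ≤ 5) = 0.5·0.714286 + 0.5·0.252557 = 0.483421.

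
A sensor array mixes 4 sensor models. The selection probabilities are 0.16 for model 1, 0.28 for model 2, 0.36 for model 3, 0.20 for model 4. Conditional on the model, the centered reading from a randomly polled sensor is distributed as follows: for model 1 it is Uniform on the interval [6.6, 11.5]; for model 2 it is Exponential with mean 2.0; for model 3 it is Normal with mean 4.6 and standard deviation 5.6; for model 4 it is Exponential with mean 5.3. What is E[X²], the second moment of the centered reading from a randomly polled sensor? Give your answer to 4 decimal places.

For each component E[X²] = Var + (mean)², giving 1: 83.9033; 2: 8; 3: 52.52; 4: 56.18.
Overall E[X²] = 0.16·83.9033 + 0.28·8 + 0.36·52.52 + 0.2·56.18 = 45.8077.

45.8077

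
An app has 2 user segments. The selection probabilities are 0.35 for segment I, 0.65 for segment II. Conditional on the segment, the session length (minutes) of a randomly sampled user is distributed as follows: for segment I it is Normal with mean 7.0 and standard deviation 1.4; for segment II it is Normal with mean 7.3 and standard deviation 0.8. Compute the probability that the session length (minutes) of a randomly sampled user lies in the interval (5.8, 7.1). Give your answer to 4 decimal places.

0.3576

Conditional on each segment, P(5.8 < X < 7.1): I: 0.332789; II: 0.370897.
By total probability, P(5.8 < X < 7.1) = 0.35·0.332789 + 0.65·0.370897 = 0.357559.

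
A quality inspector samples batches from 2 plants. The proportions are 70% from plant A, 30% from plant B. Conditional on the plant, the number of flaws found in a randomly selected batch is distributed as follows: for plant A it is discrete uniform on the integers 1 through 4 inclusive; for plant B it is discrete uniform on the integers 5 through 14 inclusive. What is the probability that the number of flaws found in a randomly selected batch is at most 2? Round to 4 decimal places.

0.3500

Conditional on each plant, P(X ≤ 2): A: 0.5; B: 0.
By total probability, P(X ≤ 2) = 0.7·0.5 + 0.3·0 = 0.35.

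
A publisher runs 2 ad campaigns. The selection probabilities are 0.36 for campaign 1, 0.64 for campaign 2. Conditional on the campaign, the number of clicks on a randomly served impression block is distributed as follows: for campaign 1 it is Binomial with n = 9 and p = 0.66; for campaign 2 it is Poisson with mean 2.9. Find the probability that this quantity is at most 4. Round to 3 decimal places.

0.588

Conditional on each campaign, P(X ≤ 4): 1: 0.155292; 2: 0.831777.
By total probability, P(X ≤ 4) = 0.36·0.155292 + 0.64·0.831777 = 0.588243.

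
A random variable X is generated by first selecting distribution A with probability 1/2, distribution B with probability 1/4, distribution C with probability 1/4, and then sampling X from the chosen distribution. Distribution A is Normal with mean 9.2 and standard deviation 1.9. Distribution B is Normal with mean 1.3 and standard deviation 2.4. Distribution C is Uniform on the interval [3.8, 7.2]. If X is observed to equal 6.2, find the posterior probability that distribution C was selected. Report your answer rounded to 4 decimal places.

Likelihoods f(6.2 | ·): A: 0.060366; B: 0.0206796; C: 0.294118.
Posterior ∝ prior × likelihood. Numerator for C: 0.25·0.294118 = 0.0735294.
Normalizing constant: 0.5·0.060366 + 0.25·0.0206796 + 0.25·0.294118 = 0.108882.
P(C | observation) = 0.0735294 / 0.108882 = 0.675311.

0.6753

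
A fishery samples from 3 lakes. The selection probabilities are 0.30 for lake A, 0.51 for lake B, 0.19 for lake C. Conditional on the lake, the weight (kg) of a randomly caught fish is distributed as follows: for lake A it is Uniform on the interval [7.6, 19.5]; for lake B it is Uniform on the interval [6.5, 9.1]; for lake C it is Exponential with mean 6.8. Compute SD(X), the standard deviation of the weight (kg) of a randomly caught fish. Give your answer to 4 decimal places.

4.5128

Per component, A: μ=13.55, E[X²]=195.403; B: μ=7.8, E[X²]=61.4033; C: μ=6.8, E[X²]=92.48.
E[X] = 0.3·13.55 + 0.51·7.8 + 0.19·6.8 = 9.335.
E[X²] = 0.3·195.403 + 0.51·61.4033 + 0.19·92.48 = 107.508.
Var(X) = E[X²] − (E[X])² = 107.508 − 87.1422 = 20.3657.
SD(X) = √20.3657 = 4.51283.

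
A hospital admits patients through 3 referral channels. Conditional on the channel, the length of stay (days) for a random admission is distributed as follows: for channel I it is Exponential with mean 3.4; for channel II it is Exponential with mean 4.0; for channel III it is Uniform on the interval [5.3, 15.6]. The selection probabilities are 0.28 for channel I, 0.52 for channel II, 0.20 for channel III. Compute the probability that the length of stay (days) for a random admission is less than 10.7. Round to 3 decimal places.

0.857

Conditional on each channel, P(X < 10.7): I: 0.957022; II: 0.931093; III: 0.524272.
By total probability, P(X < 10.7) = 0.28·0.957022 + 0.52·0.931093 + 0.2·0.524272 = 0.856989.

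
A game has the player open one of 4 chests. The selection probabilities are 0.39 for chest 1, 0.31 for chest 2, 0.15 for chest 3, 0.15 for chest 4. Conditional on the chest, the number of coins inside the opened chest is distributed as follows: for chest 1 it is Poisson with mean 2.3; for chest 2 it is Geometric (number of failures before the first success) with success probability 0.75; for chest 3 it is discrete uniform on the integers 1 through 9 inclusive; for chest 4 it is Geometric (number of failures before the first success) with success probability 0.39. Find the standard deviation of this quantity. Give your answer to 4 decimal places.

2.2160

Per component, 1: μ=2.3, E[X²]=7.59; 2: μ=0.333333, E[X²]=0.555556; 3: μ=5, E[X²]=31.6667; 4: μ=1.5641, E[X²]=6.45694.
E[X] = 0.39·2.3 + 0.31·0.333333 + 0.15·5 + 0.15·1.5641 = 1.98495.
E[X²] = 0.39·7.59 + 0.31·0.555556 + 0.15·31.6667 + 0.15·6.45694 = 8.85086.
Var(X) = E[X²] − (E[X])² = 8.85086 − 3.94002 = 4.91084.
SD(X) = √4.91084 = 2.21604.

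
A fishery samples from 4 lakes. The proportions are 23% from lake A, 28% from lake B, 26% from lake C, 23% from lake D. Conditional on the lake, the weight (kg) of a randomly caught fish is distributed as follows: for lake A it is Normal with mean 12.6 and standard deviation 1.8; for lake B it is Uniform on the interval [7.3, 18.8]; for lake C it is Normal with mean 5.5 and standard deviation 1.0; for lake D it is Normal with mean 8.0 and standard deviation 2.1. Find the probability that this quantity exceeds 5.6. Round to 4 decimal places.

Conditional on each lake, P(X > 5.6): A: 0.99995; B: 1; C: 0.460172; D: 0.873451.
By total probability, P(X > 5.6) = 0.23·0.99995 + 0.28·1 + 0.26·0.460172 + 0.23·0.873451 = 0.830527.

0.8305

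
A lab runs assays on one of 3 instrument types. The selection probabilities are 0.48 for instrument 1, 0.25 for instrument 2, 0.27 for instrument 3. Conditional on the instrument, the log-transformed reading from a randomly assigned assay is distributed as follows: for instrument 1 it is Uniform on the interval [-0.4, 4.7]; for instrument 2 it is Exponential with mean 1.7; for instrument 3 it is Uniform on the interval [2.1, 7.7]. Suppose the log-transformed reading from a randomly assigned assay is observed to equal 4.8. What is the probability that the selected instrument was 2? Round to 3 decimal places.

Likelihoods f(4.8 | ·): 1: 0; 2: 0.0349388; 3: 0.178571.
Posterior ∝ prior × likelihood. Numerator for 2: 0.25·0.0349388 = 0.0087347.
Normalizing constant: 0.48·0 + 0.25·0.0349388 + 0.27·0.178571 = 0.056949.
P(2 | observation) = 0.0087347 / 0.056949 = 0.153378.

0.153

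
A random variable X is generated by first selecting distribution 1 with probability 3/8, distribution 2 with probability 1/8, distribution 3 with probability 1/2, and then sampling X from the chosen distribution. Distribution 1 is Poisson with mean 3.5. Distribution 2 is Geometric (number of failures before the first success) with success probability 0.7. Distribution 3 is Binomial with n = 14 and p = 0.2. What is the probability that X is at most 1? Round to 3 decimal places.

Conditional on each component, P(X ≤ 1): 1: 0.135888; 2: 0.91; 3: 0.197912.
By total probability, P(X ≤ 1) = 0.375·0.135888 + 0.125·0.91 + 0.5·0.197912 = 0.263664.

0.264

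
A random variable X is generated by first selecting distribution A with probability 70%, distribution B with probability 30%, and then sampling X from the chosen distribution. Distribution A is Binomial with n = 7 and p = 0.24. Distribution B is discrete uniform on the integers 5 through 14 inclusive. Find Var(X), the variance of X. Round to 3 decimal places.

Per component, A: μ=1.68, E[X²]=4.0992; B: μ=9.5, E[X²]=98.5.
E[X] = 0.7·1.68 + 0.3·9.5 = 4.026.
E[X²] = 0.7·4.0992 + 0.3·98.5 = 32.4194.
Var(X) = E[X²] − (E[X])² = 32.4194 − 16.2087 = 16.2108.

16.211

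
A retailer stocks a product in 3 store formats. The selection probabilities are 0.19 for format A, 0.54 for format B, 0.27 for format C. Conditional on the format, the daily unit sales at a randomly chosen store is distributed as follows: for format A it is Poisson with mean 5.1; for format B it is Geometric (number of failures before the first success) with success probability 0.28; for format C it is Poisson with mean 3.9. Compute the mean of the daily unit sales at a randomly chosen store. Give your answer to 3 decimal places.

Component means — A: 5.1; B: 2.57143; C: 3.9.
E[X] = 0.19·5.1 + 0.54·2.57143 + 0.27·3.9 = 3.41057.

3.411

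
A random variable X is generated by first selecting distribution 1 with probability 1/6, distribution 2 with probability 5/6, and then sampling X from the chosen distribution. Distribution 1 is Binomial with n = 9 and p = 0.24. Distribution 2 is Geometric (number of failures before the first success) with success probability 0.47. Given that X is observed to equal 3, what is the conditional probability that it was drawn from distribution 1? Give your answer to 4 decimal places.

Likelihoods P(X=3 | ·): 1: 0.223766; 2: 0.0699722.
Posterior ∝ prior × likelihood. Numerator for 1: 0.166667·0.223766 = 0.0372944.
Normalizing constant: 0.166667·0.223766 + 0.833333·0.0699722 = 0.0956045.
P(1 | observation) = 0.0372944 / 0.0956045 = 0.39009.

0.3901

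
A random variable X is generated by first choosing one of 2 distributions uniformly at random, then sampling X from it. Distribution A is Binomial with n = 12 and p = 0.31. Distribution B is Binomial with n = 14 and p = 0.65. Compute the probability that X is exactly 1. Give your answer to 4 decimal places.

0.0314

Conditional on each component, P(X = 1): A: 0.0627889; B: 1.07628e-05.
By total probability, P(X = 1) = 0.5·0.0627889 + 0.5·1.07628e-05 = 0.0313998.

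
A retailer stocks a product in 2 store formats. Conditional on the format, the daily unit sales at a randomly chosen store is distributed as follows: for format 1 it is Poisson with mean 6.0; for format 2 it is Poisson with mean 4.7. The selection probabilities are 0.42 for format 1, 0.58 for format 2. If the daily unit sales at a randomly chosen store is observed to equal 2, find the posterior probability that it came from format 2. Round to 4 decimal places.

0.7566

Likelihoods P(X=2 | ·): 1: 0.0446175; 2: 0.100457.
Posterior ∝ prior × likelihood. Numerator for 2: 0.58·0.100457 = 0.0582653.
Normalizing constant: 0.42·0.0446175 + 0.58·0.100457 = 0.0770046.
P(2 | observation) = 0.0582653 / 0.0770046 = 0.756646.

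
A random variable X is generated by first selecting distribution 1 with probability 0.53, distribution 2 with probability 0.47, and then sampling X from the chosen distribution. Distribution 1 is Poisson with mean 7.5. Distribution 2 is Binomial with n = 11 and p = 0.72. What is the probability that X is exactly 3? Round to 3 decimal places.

Conditional on each component, P(X = 3): 1: 0.0388887; 2: 0.00232673.
By total probability, P(X = 3) = 0.53·0.0388887 + 0.47·0.00232673 = 0.0217046.

0.022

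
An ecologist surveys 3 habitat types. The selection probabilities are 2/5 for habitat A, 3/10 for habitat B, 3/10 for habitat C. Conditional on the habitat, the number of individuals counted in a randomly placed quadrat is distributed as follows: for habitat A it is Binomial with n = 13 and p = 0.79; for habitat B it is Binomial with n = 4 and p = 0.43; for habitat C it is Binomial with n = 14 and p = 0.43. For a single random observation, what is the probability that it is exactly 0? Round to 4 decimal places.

0.0318

Conditional on each habitat, P(X = 0): A: 1.54472e-09; B: 0.10556; C: 0.000382162.
By total probability, P(X = 0) = 0.4·1.54472e-09 + 0.3·0.10556 + 0.3·0.000382162 = 0.0317827.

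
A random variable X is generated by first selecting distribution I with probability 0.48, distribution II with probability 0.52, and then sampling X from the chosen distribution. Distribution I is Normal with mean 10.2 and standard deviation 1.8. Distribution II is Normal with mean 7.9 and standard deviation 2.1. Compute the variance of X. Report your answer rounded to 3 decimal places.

Per component, I: μ=10.2, E[X²]=107.28; II: μ=7.9, E[X²]=66.82.
E[X] = 0.48·10.2 + 0.52·7.9 = 9.004.
E[X²] = 0.48·107.28 + 0.52·66.82 = 86.2408.
Var(X) = E[X²] − (E[X])² = 86.2408 − 81.072 = 5.16878.

5.169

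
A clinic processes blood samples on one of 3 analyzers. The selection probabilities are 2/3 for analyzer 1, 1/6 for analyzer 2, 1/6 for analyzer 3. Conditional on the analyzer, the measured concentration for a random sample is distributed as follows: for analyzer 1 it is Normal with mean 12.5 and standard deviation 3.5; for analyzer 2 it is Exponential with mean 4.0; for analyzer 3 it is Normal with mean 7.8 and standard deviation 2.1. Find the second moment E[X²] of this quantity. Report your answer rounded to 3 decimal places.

128.542

For each component E[X²] = Var + (mean)², giving 1: 168.5; 2: 32; 3: 65.25.
Overall E[X²] = 0.666667·168.5 + 0.166667·32 + 0.166667·65.25 = 128.542.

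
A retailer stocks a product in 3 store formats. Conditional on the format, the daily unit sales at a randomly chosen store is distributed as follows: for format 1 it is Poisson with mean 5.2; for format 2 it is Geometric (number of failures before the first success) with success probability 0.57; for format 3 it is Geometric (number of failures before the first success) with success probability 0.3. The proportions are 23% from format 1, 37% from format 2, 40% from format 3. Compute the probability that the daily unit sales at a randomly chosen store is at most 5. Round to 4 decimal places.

0.8542

Conditional on each format, P(X ≤ 5): 1: 0.580913; 2: 0.993679; 3: 0.882351.
By total probability, P(X ≤ 5) = 0.23·0.580913 + 0.37·0.993679 + 0.4·0.882351 = 0.854211.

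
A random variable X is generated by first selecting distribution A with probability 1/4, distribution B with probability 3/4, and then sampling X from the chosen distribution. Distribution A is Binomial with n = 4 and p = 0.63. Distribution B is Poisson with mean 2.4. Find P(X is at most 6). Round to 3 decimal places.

Conditional on each component, P(X ≤ 6): A: 1; B: 0.988406.
By total probability, P(X ≤ 6) = 0.25·1 + 0.75·0.988406 = 0.991304.

0.991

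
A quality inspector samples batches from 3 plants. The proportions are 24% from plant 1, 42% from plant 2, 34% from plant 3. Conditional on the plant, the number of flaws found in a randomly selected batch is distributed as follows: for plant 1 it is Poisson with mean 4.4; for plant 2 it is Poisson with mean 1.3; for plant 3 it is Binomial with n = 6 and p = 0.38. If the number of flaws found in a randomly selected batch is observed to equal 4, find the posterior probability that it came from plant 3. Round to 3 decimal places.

0.407

Likelihoods P(X=4 | ·): 1: 0.191736; 2: 0.0324324; 3: 0.120229.
Posterior ∝ prior × likelihood. Numerator for 3: 0.34·0.120229 = 0.0408778.
Normalizing constant: 0.24·0.191736 + 0.42·0.0324324 + 0.34·0.120229 = 0.100516.
P(3 | observation) = 0.0408778 / 0.100516 = 0.40668.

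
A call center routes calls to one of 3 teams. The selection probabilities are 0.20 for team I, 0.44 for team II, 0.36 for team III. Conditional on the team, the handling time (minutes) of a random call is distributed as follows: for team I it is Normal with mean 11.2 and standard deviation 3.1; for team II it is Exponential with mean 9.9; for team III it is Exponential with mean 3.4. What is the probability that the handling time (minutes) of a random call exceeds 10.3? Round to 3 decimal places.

0.296

Conditional on each team, P(X > 10.3): I: 0.614215; II: 0.353312; III: 0.0483441.
By total probability, P(X > 10.3) = 0.2·0.614215 + 0.44·0.353312 + 0.36·0.0483441 = 0.295704.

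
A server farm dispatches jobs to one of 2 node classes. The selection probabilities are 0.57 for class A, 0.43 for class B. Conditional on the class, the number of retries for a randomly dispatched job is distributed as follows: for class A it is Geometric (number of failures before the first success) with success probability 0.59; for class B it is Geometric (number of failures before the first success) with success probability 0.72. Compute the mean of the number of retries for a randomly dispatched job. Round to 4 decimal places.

Component means — A: 0.694915; B: 0.388889.
E[X] = 0.57·0.694915 + 0.43·0.388889 = 0.563324.

0.5633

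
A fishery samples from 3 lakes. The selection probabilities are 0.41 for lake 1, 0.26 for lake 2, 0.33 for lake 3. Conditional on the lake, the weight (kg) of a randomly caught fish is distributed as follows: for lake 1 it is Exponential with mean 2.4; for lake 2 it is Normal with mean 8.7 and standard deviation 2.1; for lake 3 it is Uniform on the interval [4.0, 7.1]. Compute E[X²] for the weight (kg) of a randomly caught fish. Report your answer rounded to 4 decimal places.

35.9783

For each component E[X²] = Var + (mean)², giving 1: 11.52; 2: 80.1; 3: 31.6033.
Overall E[X²] = 0.41·11.52 + 0.26·80.1 + 0.33·31.6033 = 35.9783.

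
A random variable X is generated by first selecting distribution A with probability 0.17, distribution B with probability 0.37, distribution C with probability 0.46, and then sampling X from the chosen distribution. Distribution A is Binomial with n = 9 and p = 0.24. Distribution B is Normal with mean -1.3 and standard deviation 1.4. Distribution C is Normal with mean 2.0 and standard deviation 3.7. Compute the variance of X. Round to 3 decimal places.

9.910

Per component, A: μ=2.16, E[X²]=6.3072; B: μ=-1.3, E[X²]=3.65; C: μ=2, E[X²]=17.69.
E[X] = 0.17·2.16 + 0.37·-1.3 + 0.46·2 = 0.8062.
E[X²] = 0.17·6.3072 + 0.37·3.65 + 0.46·17.69 = 10.5601.
Var(X) = E[X²] − (E[X])² = 10.5601 − 0.649958 = 9.91017.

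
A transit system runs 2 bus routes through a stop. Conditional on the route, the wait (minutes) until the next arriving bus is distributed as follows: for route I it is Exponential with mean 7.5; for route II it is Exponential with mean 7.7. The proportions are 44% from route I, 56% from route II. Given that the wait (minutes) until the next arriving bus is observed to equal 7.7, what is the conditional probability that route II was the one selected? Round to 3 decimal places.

0.560

Likelihoods f(7.7 | ·): I: 0.0477599; II: 0.0477766.
Posterior ∝ prior × likelihood. Numerator for II: 0.56·0.0477766 = 0.0267549.
Normalizing constant: 0.44·0.0477599 + 0.56·0.0477766 = 0.0477692.
P(II | observation) = 0.0267549 / 0.0477692 = 0.560086.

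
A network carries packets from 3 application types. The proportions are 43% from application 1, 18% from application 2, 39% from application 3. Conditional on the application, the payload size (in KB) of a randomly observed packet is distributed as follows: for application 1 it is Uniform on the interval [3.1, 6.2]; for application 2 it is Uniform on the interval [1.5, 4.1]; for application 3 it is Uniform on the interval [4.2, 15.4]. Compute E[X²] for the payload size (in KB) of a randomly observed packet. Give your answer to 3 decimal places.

52.687

For each component E[X²] = Var + (mean)², giving 1: 22.4233; 2: 8.40333; 3: 106.493.
Overall E[X²] = 0.43·22.4233 + 0.18·8.40333 + 0.39·106.493 = 52.687.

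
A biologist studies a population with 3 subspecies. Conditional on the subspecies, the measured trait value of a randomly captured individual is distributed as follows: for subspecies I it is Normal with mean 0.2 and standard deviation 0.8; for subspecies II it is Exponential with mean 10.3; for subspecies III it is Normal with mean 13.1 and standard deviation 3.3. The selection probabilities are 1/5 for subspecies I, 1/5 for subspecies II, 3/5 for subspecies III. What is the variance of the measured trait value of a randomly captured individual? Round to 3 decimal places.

52.870

Per component, I: μ=0.2, E[X²]=0.68; II: μ=10.3, E[X²]=212.18; III: μ=13.1, E[X²]=182.5.
E[X] = 0.2·0.2 + 0.2·10.3 + 0.6·13.1 = 9.96.
E[X²] = 0.2·0.68 + 0.2·212.18 + 0.6·182.5 = 152.072.
Var(X) = E[X²] − (E[X])² = 152.072 − 99.2016 = 52.8704.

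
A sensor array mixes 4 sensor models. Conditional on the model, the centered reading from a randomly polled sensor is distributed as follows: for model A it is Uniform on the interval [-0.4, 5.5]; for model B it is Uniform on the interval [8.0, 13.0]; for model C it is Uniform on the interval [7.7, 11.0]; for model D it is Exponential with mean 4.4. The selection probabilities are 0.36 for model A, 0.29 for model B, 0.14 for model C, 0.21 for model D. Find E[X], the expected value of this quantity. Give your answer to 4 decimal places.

6.1960

Component means — A: 2.55; B: 10.5; C: 9.35; D: 4.4.
E[X] = 0.36·2.55 + 0.29·10.5 + 0.14·9.35 + 0.21·4.4 = 6.196.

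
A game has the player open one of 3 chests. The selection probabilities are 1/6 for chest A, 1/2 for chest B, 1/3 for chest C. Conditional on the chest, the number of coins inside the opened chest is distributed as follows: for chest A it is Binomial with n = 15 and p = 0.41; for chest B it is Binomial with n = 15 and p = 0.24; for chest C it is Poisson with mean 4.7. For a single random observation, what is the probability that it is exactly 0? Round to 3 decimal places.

0.011

Conditional on each chest, P(X = 0): A: 0.00036541; B: 0.0163006; C: 0.00909528.
By total probability, P(X = 0) = 0.166667·0.00036541 + 0.5·0.0163006 + 0.333333·0.00909528 = 0.011243.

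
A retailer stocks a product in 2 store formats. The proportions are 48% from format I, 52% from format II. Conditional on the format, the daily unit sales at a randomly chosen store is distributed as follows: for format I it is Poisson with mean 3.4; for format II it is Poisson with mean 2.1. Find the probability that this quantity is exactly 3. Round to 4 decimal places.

Conditional on each format, P(X = 3): I: 0.218617; II: 0.189011.
By total probability, P(X = 3) = 0.48·0.218617 + 0.52·0.189011 = 0.203222.

0.2032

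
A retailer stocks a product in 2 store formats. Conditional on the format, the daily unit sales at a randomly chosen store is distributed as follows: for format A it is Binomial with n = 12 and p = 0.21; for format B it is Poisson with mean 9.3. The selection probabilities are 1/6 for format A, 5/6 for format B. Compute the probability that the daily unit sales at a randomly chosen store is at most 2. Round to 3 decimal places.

0.091

Conditional on each format, P(X ≤ 2): A: 0.52317; B: 0.00489531.
By total probability, P(X ≤ 2) = 0.166667·0.52317 + 0.833333·0.00489531 = 0.0912744.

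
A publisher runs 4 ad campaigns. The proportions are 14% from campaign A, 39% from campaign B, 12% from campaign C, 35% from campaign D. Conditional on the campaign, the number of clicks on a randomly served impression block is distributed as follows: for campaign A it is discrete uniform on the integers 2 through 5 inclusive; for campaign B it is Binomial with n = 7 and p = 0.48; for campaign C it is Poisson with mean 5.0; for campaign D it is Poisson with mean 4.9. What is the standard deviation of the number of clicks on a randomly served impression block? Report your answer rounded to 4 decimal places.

1.9381

Per component, A: μ=3.5, E[X²]=13.5; B: μ=3.36, E[X²]=13.0368; C: μ=5, E[X²]=30; D: μ=4.9, E[X²]=28.91.
E[X] = 0.14·3.5 + 0.39·3.36 + 0.12·5 + 0.35·4.9 = 4.1154.
E[X²] = 0.14·13.5 + 0.39·13.0368 + 0.12·30 + 0.35·28.91 = 20.6929.
Var(X) = E[X²] − (E[X])² = 20.6929 − 16.9365 = 3.75633.
SD(X) = √3.75633 = 1.93813.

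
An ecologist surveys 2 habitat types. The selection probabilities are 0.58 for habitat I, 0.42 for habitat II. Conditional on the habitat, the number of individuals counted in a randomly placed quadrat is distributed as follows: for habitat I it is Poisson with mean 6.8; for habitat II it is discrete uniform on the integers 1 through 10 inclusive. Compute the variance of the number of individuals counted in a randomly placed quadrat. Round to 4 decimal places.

7.8207

Per component, I: μ=6.8, E[X²]=53.04; II: μ=5.5, E[X²]=38.5.
E[X] = 0.58·6.8 + 0.42·5.5 = 6.254.
E[X²] = 0.58·53.04 + 0.42·38.5 = 46.9332.
Var(X) = E[X²] − (E[X])² = 46.9332 − 39.1125 = 7.82068.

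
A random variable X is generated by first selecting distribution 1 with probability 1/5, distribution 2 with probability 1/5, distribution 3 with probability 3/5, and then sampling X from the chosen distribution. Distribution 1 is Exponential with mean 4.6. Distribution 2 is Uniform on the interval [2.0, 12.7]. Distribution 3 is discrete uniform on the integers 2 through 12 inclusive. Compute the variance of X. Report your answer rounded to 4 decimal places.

Per component, 1: μ=4.6, E[X²]=42.32; 2: μ=7.35, E[X²]=63.5633; 3: μ=7, E[X²]=59.
E[X] = 0.2·4.6 + 0.2·7.35 + 0.6·7 = 6.59.
E[X²] = 0.2·42.32 + 0.2·63.5633 + 0.6·59 = 56.5767.
Var(X) = E[X²] − (E[X])² = 56.5767 − 43.4281 = 13.1486.

13.1486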